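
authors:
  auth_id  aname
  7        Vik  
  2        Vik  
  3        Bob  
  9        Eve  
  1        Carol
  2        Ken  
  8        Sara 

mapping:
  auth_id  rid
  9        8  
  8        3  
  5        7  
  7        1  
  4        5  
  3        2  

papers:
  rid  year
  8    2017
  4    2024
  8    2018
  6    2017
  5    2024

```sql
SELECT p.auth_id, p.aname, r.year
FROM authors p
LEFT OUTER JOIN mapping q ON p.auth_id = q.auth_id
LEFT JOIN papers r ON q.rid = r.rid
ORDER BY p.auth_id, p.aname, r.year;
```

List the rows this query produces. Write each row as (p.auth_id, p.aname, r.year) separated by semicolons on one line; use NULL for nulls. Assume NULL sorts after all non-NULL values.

(1, Carol, NULL); (2, Ken, NULL); (2, Vik, NULL); (3, Bob, NULL); (7, Vik, NULL); (8, Sara, NULL); (9, Eve, 2017); (9, Eve, 2018)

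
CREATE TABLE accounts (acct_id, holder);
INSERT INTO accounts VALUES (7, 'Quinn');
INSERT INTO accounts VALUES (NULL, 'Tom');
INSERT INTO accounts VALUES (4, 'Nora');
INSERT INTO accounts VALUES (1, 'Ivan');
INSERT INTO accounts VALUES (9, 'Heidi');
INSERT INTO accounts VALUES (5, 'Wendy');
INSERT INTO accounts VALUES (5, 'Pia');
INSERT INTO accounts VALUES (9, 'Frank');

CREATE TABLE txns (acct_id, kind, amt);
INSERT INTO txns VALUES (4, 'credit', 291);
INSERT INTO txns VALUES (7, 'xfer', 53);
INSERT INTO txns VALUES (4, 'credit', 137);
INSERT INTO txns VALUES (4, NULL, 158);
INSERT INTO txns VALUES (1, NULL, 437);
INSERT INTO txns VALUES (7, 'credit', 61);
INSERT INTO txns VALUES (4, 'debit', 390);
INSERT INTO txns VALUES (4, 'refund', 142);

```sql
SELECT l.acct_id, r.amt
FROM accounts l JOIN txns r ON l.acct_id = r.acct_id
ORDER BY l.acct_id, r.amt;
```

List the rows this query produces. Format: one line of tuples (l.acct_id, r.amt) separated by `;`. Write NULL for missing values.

INNER JOIN keeps only pairs where the ON condition holds.
Matching on l.acct_id = r.acct_id. A NULL in a compared column never satisfies the condition.
- l (acct_id=7) pairs with 2 row(s) of r.
- l (acct_id=NULL) has no partner → excluded.
- l (acct_id=4) pairs with 5 row(s) of r.
- l (acct_id=1) pairs with 1 row(s) of r.
- l (acct_id=9) has no partner → excluded.
- l (acct_id=5) has no partner → excluded.
- l (acct_id=5) has no partner → excluded.
- l (acct_id=9) has no partner → excluded.
After projecting and ordering:
l.acct_id | r.amt
1 | 437
4 | 137
4 | 142
4 | 158
4 | 291
4 | 390
7 | 53
7 | 61

(1, 437); (4, 137); (4, 142); (4, 158); (4, 291); (4, 390); (7, 53); (7, 61)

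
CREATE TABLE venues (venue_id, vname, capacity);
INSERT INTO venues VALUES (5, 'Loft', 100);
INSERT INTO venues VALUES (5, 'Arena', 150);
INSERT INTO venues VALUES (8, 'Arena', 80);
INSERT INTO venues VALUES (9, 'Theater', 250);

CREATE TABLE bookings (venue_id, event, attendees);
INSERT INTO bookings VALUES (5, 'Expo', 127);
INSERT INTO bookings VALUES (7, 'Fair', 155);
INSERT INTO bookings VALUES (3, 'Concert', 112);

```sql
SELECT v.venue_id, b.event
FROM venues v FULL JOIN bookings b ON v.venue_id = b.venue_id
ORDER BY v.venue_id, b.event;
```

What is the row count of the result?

6

FULL OUTER JOIN keeps every row from both sides; unmatched rows get NULL for the other side's columns.
Matching on v.venue_id = b.venue_id.
Matched pairs: 2; unmatched v rows kept: 2; unmatched b rows kept: 2.
Total: 2 matched + 4 padded = 6 rows.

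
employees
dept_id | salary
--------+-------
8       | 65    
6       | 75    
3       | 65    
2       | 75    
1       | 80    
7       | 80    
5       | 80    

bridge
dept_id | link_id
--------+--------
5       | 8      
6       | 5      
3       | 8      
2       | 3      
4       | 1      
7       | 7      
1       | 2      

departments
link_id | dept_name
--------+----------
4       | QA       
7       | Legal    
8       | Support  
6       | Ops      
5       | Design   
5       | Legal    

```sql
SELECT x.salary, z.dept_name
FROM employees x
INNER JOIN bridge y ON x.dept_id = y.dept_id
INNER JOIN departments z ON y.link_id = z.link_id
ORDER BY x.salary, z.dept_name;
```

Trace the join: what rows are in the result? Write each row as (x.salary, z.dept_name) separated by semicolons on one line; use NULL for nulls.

Joins associate left-to-right: employees INNER JOIN bridge on dept_id gives 6 intermediate row(s).
Then INNER JOIN `departments z` on link_id: keep only rows whose y.link_id appears in z.

(65, Support); (75, Design); (75, Legal); (80, Legal); (80, Support)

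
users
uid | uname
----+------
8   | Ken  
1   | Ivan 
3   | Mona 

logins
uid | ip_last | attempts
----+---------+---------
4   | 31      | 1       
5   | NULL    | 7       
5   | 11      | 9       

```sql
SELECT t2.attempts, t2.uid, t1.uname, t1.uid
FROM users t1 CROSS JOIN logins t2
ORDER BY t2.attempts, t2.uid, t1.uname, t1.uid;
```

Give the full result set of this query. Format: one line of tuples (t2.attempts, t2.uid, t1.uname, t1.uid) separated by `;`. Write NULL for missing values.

(1, 4, Ivan, 1); (1, 4, Ken, 8); (1, 4, Mona, 3); (7, 5, Ivan, 1); (7, 5, Ken, 8); (7, 5, Mona, 3); (9, 5, Ivan, 1); (9, 5, Ken, 8); (9, 5, Mona, 3)

CROSS JOIN pairs every row of `users` with every row of `logins`: 3 × 3 = 9 rows.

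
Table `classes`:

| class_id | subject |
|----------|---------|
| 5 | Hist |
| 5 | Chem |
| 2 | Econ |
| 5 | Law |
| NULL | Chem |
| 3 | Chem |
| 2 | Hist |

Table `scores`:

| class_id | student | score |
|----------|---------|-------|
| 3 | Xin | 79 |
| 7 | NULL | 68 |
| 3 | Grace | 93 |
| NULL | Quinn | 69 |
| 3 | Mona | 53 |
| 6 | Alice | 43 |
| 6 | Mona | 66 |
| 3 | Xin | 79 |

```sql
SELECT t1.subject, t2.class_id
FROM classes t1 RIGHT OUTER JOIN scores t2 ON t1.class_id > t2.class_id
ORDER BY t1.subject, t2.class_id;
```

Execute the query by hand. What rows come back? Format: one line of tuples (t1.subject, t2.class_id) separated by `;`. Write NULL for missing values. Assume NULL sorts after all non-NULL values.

RIGHT JOIN keeps every row from `scores`; unmatched rows get NULL for `classes`'s columns.
Matching on t1.class_id > t2.class_id. A NULL in a compared column never satisfies the condition.
- class_id=5: 4 matching t2 row(s), so 4 row(s) emitted.
- class_id=5: 4 matching t2 row(s), so 4 row(s) emitted.
- class_id=2: no matching t2 row.
- class_id=5: 4 matching t2 row(s), so 4 row(s) emitted.
- class_id=NULL: no matching t2 row.
- class_id=3: no matching t2 row.
- class_id=2: no matching t2 row.
- plus 4 unmatched t2 row(s), each kept with NULL t1 columns.

(Chem, 3); (Chem, 3); (Chem, 3); (Chem, 3); (Hist, 3); (Hist, 3); (Hist, 3); (Hist, 3); (Law, 3); (Law, 3); (Law, 3); (Law, 3); (NULL, 6); (NULL, 6); (NULL, 7); (NULL, NULL)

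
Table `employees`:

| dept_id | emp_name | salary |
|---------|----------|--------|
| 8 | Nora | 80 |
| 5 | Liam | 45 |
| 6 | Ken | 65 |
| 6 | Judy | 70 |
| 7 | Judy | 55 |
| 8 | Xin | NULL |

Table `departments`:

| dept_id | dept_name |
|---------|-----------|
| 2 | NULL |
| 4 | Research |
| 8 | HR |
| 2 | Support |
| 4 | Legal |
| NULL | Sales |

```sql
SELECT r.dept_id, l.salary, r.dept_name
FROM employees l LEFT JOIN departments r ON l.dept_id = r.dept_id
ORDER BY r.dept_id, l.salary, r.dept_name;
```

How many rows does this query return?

LEFT JOIN keeps every row from `employees`; unmatched rows get NULL for `departments`'s columns.
Matching on l.dept_id = r.dept_id. A NULL in a compared column never satisfies the condition.
- l row (dept_id=8): matches 1 r row(s) → 1 output row(s).
- l row (dept_id=5): no match → kept, r columns NULL.
- l row (dept_id=6): no match → kept, r columns NULL.
- l row (dept_id=6): no match → kept, r columns NULL.
- l row (dept_id=7): no match → kept, r columns NULL.
- l row (dept_id=8): matches 1 r row(s) → 1 output row(s).
Total: 2 matched + 4 padded = 6 rows.

6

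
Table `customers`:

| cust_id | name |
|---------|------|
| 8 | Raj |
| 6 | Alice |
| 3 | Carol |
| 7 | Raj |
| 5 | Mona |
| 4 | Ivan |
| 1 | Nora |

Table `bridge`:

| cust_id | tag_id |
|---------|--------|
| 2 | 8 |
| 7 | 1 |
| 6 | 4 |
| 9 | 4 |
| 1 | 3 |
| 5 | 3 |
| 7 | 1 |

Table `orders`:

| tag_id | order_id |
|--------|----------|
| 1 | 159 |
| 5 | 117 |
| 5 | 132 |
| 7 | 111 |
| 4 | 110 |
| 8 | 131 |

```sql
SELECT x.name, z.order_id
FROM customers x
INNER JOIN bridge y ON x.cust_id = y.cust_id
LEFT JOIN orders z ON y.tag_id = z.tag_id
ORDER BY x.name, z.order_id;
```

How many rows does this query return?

5

Joins associate left-to-right: customers INNER JOIN bridge on cust_id gives 5 intermediate row(s).
Then LEFT JOIN `orders z` on tag_id: each of those 5 rows is kept; rows whose y.tag_id has no match in z get NULL for z's columns.
Result: 5 row(s).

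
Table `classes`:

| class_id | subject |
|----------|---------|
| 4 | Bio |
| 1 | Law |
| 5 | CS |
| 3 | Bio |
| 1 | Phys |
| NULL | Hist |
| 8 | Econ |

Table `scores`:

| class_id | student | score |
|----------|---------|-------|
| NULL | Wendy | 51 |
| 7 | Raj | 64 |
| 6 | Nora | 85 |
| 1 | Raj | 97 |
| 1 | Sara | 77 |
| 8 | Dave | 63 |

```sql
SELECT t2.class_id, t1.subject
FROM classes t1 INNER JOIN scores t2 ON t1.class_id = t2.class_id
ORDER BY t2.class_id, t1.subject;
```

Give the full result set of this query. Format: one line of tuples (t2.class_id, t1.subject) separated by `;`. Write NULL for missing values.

(1, Law); (1, Law); (1, Phys); (1, Phys); (8, Econ)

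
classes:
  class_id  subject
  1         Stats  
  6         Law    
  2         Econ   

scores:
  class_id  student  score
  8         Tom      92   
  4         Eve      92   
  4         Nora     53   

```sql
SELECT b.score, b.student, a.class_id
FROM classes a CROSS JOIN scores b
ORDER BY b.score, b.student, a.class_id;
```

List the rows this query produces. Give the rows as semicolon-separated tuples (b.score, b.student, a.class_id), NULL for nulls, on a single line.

(53, Nora, 1); (53, Nora, 2); (53, Nora, 6); (92, Eve, 1); (92, Eve, 2); (92, Eve, 6); (92, Tom, 1); (92, Tom, 2); (92, Tom, 6)

CROSS JOIN pairs every row of `classes` with every row of `scores`: 3 × 3 = 9 rows.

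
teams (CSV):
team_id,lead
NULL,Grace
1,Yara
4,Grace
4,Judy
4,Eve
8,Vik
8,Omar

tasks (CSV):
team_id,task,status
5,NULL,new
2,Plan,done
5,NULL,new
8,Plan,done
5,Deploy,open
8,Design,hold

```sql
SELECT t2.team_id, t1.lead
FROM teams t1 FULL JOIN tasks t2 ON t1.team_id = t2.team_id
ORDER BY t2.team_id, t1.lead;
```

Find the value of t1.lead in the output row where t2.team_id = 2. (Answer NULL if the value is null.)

NULL

FULL OUTER JOIN keeps every row from both sides; unmatched rows get NULL for the other side's columns.
Matching on t1.team_id = t2.team_id. A NULL in a compared column never satisfies the condition.
- team_id=NULL: no t2 row matches, row kept with t2 columns NULL.
- team_id=1: no t2 row matches, row kept with t2 columns NULL.
- team_id=4: no t2 row matches, row kept with t2 columns NULL.
- team_id=4: no t2 row matches, row kept with t2 columns NULL.
- team_id=4: no t2 row matches, row kept with t2 columns NULL.
- team_id=8: 2 matching t2 row(s), so 2 row(s) emitted.
- team_id=8: 2 matching t2 row(s), so 2 row(s) emitted.
- 4 row(s) from t2 found no t1 partner → padded with NULL.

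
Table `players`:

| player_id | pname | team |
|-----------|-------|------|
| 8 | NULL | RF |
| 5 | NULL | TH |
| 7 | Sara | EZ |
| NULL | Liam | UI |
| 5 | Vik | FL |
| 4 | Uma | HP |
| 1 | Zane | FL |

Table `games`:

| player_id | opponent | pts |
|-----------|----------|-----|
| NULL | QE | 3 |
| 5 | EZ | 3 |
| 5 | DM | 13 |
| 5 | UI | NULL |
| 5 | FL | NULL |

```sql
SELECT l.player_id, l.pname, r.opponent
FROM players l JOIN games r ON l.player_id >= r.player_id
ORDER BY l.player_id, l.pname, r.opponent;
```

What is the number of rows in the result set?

16

INNER JOIN keeps only pairs where the ON condition holds.
Matching on l.player_id >= r.player_id. A NULL in a compared column never satisfies the condition.
- l[0] player_id=8 → 4 match(es) in r → 4 row(s).
- l[1] player_id=5 → 4 match(es) in r → 4 row(s).
- l[2] player_id=7 → 4 match(es) in r → 4 row(s).
- l[3] player_id=NULL → no match; dropped.
- l[4] player_id=5 → 4 match(es) in r → 4 row(s).
- l[5] player_id=4 → no match; dropped.
- l[6] player_id=1 → no match; dropped.
Total: 16 rows.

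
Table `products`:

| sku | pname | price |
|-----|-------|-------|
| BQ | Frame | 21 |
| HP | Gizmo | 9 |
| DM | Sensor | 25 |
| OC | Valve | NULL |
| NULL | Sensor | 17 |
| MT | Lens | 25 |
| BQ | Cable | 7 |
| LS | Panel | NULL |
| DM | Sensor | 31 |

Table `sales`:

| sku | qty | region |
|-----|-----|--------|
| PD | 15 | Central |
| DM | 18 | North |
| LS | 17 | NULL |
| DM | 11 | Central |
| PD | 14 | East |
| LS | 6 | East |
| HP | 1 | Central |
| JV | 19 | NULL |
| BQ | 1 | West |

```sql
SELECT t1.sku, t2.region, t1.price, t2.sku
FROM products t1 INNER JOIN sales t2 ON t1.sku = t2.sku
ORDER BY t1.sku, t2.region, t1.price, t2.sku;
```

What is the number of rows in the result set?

9

INNER JOIN keeps only pairs where the ON condition holds.
Matching on t1.sku = t2.sku. A NULL in a compared column never satisfies the condition.
- sku=BQ: 1 matching t2 row(s), so 1 row(s) emitted.
- sku=HP: 1 matching t2 row(s), so 1 row(s) emitted.
- sku=DM: 2 matching t2 row(s), so 2 row(s) emitted.
- sku=OC: no matching t2 row, dropped.
- sku=NULL: no matching t2 row, dropped.
- sku=MT: no matching t2 row, dropped.
- sku=BQ: 1 matching t2 row(s), so 1 row(s) emitted.
- sku=LS: 2 matching t2 row(s), so 2 row(s) emitted.
- sku=DM: 2 matching t2 row(s), so 2 row(s) emitted.
Total: 9 rows.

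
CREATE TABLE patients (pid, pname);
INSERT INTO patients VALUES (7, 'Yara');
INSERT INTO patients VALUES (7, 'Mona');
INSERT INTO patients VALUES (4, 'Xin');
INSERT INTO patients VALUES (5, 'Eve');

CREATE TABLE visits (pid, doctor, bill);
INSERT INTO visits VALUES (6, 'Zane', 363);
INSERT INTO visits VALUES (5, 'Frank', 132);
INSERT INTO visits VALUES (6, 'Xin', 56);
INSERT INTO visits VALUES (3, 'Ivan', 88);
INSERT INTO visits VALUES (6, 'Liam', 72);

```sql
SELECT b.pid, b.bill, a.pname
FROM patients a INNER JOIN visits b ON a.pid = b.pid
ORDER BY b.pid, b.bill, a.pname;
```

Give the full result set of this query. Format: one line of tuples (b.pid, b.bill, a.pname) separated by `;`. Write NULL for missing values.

(5, 132, Eve)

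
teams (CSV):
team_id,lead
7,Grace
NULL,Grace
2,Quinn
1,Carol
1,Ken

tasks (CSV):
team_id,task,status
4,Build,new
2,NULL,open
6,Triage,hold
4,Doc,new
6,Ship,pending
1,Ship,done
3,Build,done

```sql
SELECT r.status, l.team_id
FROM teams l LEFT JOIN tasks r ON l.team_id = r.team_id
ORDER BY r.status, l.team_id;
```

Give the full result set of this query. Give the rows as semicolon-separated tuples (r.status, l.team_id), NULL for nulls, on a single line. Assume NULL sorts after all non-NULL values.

(done, 1); (done, 1); (open, 2); (NULL, 7); (NULL, NULL)

LEFT JOIN keeps every row from `teams`; unmatched rows get NULL for `tasks`'s columns.
Matching on l.team_id = r.team_id. A NULL in a compared column never satisfies the condition.
- l[0] team_id=7 → no match; kept with NULLs on the r side.
- l[1] team_id=NULL → no match; kept with NULLs on the r side.
- l[2] team_id=2 → 1 match(es) in r → 1 row(s).
- l[3] team_id=1 → 1 match(es) in r → 1 row(s).
- l[4] team_id=1 → 1 match(es) in r → 1 row(s).
After projecting and ordering:
r.status | l.team_id
done | 1
done | 1
open | 2
NULL | 7
NULL | NULL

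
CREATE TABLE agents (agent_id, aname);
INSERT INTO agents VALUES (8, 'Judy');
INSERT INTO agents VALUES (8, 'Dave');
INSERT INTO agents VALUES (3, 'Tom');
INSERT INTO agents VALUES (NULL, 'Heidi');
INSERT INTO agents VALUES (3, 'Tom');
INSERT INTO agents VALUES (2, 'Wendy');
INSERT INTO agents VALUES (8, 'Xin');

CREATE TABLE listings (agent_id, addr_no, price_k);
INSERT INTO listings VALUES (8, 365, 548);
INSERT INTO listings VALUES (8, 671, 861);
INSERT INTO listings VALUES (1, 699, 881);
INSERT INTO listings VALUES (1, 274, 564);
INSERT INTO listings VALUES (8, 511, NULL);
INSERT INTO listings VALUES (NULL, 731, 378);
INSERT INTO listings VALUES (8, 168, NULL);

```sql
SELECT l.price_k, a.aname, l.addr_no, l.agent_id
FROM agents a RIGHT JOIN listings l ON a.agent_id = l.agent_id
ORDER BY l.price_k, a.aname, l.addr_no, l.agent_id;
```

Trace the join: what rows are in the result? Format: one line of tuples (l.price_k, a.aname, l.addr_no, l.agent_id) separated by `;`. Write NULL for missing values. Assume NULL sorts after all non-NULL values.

(378, NULL, 731, NULL); (548, Dave, 365, 8); (548, Judy, 365, 8); (548, Xin, 365, 8); (564, NULL, 274, 1); (861, Dave, 671, 8); (861, Judy, 671, 8); (861, Xin, 671, 8); (881, NULL, 699, 1); (NULL, Dave, 168, 8); (NULL, Dave, 511, 8); (NULL, Judy, 168, 8); (NULL, Judy, 511, 8); (NULL, Xin, 168, 8); (NULL, Xin, 511, 8)

RIGHT JOIN keeps every row from `listings`; unmatched rows get NULL for `agents`'s columns.
Matching on a.agent_id = l.agent_id. A NULL in a compared column never satisfies the condition.
Matched pairs: 12; unmatched l rows kept: 3.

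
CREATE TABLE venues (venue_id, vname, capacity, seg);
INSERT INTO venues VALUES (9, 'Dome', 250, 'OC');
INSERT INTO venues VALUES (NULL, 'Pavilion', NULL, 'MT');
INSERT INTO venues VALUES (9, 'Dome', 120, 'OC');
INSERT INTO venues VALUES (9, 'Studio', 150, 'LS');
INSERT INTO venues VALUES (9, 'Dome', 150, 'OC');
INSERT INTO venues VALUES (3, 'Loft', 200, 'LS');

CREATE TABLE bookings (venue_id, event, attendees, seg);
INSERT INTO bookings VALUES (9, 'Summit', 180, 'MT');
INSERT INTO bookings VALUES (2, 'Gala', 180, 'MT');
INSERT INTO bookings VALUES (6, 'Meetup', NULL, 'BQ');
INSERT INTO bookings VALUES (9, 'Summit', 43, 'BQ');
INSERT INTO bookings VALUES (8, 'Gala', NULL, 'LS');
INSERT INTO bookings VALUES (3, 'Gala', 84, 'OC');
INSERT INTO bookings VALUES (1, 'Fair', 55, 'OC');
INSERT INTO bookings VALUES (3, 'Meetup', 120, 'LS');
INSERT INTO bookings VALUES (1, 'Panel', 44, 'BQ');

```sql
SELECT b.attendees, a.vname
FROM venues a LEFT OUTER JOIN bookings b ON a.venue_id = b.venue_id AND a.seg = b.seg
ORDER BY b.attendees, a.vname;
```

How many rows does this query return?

LEFT JOIN keeps every row from `venues`; unmatched rows get NULL for `bookings`'s columns.
Matching on a.venue_id = b.venue_id AND a.seg = b.seg. A NULL in a compared column never satisfies the condition.
- venue_id=9, seg=OC: no b row matches, row kept with b columns NULL.
- venue_id=NULL, seg=MT: no b row matches, row kept with b columns NULL.
- venue_id=9, seg=OC: no b row matches, row kept with b columns NULL.
- venue_id=9, seg=LS: no b row matches, row kept with b columns NULL.
- venue_id=9, seg=OC: no b row matches, row kept with b columns NULL.
- venue_id=3, seg=LS: 1 matching b row(s), so 1 row(s) emitted.
Total: 1 matched + 5 padded = 6 rows.

6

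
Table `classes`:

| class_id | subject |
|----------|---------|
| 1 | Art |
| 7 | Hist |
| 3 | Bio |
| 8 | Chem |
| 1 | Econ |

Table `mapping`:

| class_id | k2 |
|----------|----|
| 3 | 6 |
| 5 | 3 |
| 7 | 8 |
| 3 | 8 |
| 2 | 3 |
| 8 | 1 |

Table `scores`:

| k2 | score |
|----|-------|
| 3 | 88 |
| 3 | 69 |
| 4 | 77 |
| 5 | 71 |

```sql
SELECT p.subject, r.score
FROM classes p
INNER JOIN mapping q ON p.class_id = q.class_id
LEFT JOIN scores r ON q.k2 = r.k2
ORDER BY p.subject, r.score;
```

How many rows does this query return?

4

Evaluate left to right. First `classes p INNER JOIN mapping q` on class_id: 4 row(s).
Then LEFT JOIN `scores r` on k2: each of those 4 rows is kept; rows whose q.k2 has no match in r get NULL for r's columns.
Result: 4 row(s).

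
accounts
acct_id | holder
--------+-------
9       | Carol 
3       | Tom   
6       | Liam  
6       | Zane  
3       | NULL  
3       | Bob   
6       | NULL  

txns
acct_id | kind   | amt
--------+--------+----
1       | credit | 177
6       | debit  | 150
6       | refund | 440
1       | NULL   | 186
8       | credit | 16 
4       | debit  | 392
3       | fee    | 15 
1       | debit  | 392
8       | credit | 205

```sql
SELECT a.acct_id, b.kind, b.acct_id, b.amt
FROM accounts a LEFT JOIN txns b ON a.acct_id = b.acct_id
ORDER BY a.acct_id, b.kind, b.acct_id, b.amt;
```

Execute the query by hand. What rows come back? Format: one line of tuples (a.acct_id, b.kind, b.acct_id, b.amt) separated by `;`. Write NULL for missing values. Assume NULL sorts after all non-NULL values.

LEFT JOIN keeps every row from `accounts`; unmatched rows get NULL for `txns`'s columns.
Matching on a.acct_id = b.acct_id.
Matched pairs: 9; unmatched a rows kept: 1.

(3, fee, 3, 15); (3, fee, 3, 15); (3, fee, 3, 15); (6, debit, 6, 150); (6, debit, 6, 150); (6, debit, 6, 150); (6, refund, 6, 440); (6, refund, 6, 440); (6, refund, 6, 440); (9, NULL, NULL, NULL)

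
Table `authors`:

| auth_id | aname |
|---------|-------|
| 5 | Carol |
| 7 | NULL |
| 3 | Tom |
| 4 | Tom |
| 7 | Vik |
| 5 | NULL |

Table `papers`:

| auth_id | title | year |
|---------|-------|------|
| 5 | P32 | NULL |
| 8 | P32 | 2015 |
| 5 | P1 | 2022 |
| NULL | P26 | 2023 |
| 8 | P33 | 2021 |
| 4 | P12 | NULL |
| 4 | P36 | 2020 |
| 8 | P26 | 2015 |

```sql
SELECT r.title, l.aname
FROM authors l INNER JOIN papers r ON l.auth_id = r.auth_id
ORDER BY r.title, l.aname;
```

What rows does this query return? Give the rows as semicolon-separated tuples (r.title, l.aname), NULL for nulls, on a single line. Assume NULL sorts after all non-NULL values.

(P1, Carol); (P1, NULL); (P12, Tom); (P32, Carol); (P32, NULL); (P36, Tom)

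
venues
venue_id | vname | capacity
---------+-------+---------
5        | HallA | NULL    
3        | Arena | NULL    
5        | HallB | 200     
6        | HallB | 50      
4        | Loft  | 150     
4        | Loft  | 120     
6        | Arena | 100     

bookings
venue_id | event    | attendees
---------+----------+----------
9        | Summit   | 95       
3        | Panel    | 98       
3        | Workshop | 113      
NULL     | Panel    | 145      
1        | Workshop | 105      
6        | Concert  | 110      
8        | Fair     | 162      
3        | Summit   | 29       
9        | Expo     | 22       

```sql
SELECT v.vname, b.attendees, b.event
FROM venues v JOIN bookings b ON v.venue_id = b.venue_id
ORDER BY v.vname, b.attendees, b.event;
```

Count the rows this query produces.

5

INNER JOIN keeps only pairs where the ON condition holds.
Matching on v.venue_id = b.venue_id. A NULL in a compared column never satisfies the condition.
- v (venue_id=5) has no partner → excluded.
- v (venue_id=3) pairs with 3 row(s) of b.
- v (venue_id=5) has no partner → excluded.
- v (venue_id=6) pairs with 1 row(s) of b.
- v (venue_id=4) has no partner → excluded.
- v (venue_id=4) has no partner → excluded.
- v (venue_id=6) pairs with 1 row(s) of b.
Total: 5 rows.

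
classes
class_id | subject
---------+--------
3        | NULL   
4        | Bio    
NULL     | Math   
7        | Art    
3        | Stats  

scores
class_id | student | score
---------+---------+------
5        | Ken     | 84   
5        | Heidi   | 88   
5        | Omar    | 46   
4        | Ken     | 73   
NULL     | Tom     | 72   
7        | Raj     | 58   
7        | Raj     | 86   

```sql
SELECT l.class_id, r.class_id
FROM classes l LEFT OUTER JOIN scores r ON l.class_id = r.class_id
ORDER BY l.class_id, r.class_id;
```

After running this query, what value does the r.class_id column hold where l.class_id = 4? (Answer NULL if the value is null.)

4

LEFT JOIN keeps every row from `classes`; unmatched rows get NULL for `scores`'s columns.
Matching on l.class_id = r.class_id. A NULL in a compared column never satisfies the condition.
- l row (class_id=3): no match → kept, r columns NULL.
- l row (class_id=4): matches 1 r row(s) → 1 output row(s).
- l row (class_id=NULL): no match → kept, r columns NULL.
- l row (class_id=7): matches 2 r row(s) → 2 output row(s).
- l row (class_id=3): no match → kept, r columns NULL.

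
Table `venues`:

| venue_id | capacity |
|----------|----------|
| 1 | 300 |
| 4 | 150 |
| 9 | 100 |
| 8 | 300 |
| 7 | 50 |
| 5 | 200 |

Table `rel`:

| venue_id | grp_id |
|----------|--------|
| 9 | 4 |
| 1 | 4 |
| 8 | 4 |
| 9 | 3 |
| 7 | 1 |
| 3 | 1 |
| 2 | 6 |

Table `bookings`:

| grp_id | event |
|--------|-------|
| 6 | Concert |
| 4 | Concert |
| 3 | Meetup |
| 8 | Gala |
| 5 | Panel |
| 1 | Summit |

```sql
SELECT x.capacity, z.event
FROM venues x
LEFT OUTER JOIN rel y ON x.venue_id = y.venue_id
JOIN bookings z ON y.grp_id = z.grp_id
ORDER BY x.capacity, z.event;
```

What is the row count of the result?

5

Evaluate left to right. First `venues x LEFT JOIN rel y` on venue_id: 7 row(s).
Then INNER JOIN `bookings z` on grp_id: keep only rows whose y.grp_id appears in z.
Result: 5 row(s).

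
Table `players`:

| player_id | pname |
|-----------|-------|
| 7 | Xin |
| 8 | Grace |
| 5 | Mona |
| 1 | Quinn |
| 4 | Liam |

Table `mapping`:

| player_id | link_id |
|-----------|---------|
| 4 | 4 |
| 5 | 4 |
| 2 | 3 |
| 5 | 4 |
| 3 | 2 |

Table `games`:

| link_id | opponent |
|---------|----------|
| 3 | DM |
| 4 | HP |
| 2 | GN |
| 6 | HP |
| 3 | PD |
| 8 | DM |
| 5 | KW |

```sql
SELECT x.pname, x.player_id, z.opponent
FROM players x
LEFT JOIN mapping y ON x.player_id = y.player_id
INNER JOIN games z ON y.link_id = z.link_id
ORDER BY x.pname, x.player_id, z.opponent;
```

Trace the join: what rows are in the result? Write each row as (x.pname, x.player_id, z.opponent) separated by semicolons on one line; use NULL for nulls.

Step 1 — x LEFT JOIN y on player_id → 6 row(s).
Then INNER JOIN `games z` on link_id: keep only rows whose y.link_id appears in z.

(Liam, 4, HP); (Mona, 5, HP); (Mona, 5, HP)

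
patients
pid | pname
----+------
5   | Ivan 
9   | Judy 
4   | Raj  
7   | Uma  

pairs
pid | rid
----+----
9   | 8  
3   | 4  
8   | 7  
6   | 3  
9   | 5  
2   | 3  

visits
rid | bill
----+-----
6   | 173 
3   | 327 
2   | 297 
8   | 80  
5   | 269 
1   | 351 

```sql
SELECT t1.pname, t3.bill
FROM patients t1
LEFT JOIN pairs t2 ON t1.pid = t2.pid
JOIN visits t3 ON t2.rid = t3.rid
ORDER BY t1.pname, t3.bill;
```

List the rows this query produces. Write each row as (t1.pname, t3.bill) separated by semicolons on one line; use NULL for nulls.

(Judy, 80); (Judy, 269)

Evaluate left to right. First `patients t1 LEFT JOIN pairs t2` on pid: 5 row(s).
Then INNER JOIN `visits t3` on rid: keep only rows whose t2.rid appears in t3.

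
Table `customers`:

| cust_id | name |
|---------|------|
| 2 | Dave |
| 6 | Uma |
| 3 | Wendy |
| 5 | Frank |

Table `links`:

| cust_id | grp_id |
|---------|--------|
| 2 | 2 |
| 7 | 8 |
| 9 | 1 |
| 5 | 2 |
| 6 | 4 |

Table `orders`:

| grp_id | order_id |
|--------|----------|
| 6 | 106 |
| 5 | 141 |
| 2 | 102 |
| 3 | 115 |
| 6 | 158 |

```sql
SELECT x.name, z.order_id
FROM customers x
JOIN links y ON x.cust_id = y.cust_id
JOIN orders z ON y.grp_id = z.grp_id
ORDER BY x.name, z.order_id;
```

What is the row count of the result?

2

Joins associate left-to-right: customers INNER JOIN links on cust_id gives 3 intermediate row(s).
Then INNER JOIN `orders z` on grp_id: keep only rows whose y.grp_id appears in z.
Result: 2 row(s).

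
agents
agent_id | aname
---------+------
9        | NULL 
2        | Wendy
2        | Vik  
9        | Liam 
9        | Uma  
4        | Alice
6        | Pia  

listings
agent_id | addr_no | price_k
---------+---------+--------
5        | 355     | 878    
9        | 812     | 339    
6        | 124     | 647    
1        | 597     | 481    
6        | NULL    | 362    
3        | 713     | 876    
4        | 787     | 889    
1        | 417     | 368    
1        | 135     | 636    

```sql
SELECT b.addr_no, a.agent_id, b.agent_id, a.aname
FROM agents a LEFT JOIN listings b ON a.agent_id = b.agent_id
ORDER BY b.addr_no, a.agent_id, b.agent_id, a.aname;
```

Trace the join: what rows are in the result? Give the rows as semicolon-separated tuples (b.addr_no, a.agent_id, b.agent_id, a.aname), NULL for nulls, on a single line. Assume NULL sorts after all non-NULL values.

(124, 6, 6, Pia); (787, 4, 4, Alice); (812, 9, 9, Liam); (812, 9, 9, Uma); (812, 9, 9, NULL); (NULL, 2, NULL, Vik); (NULL, 2, NULL, Wendy); (NULL, 6, 6, Pia)

LEFT JOIN keeps every row from `agents`; unmatched rows get NULL for `listings`'s columns.
Matching on a.agent_id = b.agent_id.
Matched pairs: 6; unmatched a rows kept: 2.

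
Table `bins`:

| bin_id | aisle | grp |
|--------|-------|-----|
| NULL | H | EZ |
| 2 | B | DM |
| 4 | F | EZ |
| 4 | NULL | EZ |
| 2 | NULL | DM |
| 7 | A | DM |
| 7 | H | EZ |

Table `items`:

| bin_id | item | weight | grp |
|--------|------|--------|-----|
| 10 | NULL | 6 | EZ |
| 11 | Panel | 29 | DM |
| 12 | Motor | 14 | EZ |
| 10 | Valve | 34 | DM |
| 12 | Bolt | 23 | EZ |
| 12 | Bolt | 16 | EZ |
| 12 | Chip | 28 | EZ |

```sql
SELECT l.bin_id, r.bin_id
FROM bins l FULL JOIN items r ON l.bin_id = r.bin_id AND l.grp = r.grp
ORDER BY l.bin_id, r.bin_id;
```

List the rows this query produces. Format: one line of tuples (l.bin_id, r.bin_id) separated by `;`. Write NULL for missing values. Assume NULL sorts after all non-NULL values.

(2, NULL); (2, NULL); (4, NULL); (4, NULL); (7, NULL); (7, NULL); (NULL, 10); (NULL, 10); (NULL, 11); (NULL, 12); (NULL, 12); (NULL, 12); (NULL, 12); (NULL, NULL)

FULL OUTER JOIN keeps every row from both sides; unmatched rows get NULL for the other side's columns.
Matching on l.bin_id = r.bin_id AND l.grp = r.grp. A NULL in a compared column never satisfies the condition.
- l[0] bin_id=NULL, grp=EZ → no match; kept with NULLs on the r side.
- l[1] bin_id=2, grp=DM → no match; kept with NULLs on the r side.
- l[2] bin_id=4, grp=EZ → no match; kept with NULLs on the r side.
- l[3] bin_id=4, grp=EZ → no match; kept with NULLs on the r side.
- l[4] bin_id=2, grp=DM → no match; kept with NULLs on the r side.
- l[5] bin_id=7, grp=DM → no match; kept with NULLs on the r side.
- l[6] bin_id=7, grp=EZ → no match; kept with NULLs on the r side.
- 7 r row(s) had no l match → kept, l columns NULL.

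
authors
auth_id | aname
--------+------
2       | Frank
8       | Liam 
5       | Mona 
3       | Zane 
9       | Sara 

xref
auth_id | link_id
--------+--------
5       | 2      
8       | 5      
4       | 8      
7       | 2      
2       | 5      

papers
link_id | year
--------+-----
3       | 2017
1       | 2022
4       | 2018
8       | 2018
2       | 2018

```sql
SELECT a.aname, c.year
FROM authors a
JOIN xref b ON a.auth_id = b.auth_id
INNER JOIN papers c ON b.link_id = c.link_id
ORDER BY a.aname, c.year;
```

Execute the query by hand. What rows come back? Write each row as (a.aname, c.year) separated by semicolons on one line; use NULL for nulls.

Joins associate left-to-right: authors INNER JOIN xref on auth_id gives 3 intermediate row(s).
Then INNER JOIN `papers c` on link_id: keep only rows whose b.link_id appears in c.

(Mona, 2018)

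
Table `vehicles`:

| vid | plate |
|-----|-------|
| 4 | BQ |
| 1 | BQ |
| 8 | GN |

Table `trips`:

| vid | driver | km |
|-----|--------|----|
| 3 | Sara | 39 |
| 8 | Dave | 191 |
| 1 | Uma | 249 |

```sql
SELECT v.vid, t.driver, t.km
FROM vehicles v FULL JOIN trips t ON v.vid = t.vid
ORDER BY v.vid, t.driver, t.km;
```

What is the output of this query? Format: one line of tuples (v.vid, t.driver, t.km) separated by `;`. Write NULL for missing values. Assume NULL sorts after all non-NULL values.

FULL OUTER JOIN keeps every row from both sides; unmatched rows get NULL for the other side's columns.
Matching on v.vid = t.vid.
- v[0] vid=4 → no match; kept with NULLs on the t side.
- v[1] vid=1 → 1 match(es) in t → 1 row(s).
- v[2] vid=8 → 1 match(es) in t → 1 row(s).
- plus 1 unmatched t row(s), each kept with NULL v columns.
After projecting and ordering:
v.vid | t.driver | t.km
1 | Uma | 249
4 | NULL | NULL
8 | Dave | 191
NULL | Sara | 39

(1, Uma, 249); (4, NULL, NULL); (8, Dave, 191); (NULL, Sara, 39)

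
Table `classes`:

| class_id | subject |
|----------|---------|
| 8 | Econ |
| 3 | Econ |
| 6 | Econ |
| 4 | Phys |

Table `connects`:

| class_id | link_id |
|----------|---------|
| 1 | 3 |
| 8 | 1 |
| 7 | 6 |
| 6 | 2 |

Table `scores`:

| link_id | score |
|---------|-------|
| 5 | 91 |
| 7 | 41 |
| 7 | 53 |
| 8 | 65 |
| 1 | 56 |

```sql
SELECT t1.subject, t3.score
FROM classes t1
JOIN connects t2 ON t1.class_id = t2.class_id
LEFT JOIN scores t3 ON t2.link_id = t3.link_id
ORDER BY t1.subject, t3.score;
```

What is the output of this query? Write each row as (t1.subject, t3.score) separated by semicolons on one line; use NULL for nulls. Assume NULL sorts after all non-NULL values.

Step 1 — t1 INNER JOIN t2 on class_id → 2 row(s).
Then LEFT JOIN `scores t3` on link_id: each of those 2 rows is kept; rows whose t2.link_id has no match in t3 get NULL for t3's columns.

(Econ, 56); (Econ, NULL)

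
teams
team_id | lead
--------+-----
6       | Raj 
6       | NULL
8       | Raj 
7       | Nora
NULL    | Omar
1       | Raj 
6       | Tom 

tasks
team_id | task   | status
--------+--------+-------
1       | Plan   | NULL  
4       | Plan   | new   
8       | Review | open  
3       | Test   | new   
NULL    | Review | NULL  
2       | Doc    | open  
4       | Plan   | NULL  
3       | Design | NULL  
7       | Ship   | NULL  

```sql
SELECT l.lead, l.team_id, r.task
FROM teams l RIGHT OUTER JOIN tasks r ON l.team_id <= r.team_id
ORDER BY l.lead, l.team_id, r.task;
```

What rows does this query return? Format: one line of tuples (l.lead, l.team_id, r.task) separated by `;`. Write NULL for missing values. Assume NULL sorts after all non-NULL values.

(Nora, 7, Review); (Nora, 7, Ship); (Raj, 1, Design); (Raj, 1, Doc); (Raj, 1, Plan); (Raj, 1, Plan); (Raj, 1, Plan); (Raj, 1, Review); (Raj, 1, Ship); (Raj, 1, Test); (Raj, 6, Review); (Raj, 6, Ship); (Raj, 8, Review); (Tom, 6, Review); (Tom, 6, Ship); (NULL, 6, Review); (NULL, 6, Ship); (NULL, NULL, Review)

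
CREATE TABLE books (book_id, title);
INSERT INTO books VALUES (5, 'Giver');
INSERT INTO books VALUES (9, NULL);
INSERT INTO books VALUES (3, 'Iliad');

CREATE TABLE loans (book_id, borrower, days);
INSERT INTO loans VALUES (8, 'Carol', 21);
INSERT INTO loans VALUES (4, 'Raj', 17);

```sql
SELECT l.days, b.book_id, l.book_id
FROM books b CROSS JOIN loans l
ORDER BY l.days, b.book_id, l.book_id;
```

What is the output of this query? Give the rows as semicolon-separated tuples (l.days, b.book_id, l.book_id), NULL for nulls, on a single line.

(17, 3, 4); (17, 5, 4); (17, 9, 4); (21, 3, 8); (21, 5, 8); (21, 9, 8)

CROSS JOIN pairs every row of `books` with every row of `loans`: 3 × 2 = 6 rows.
After projecting and ordering:
l.days | b.book_id | l.book_id
17 | 3 | 4
17 | 5 | 4
17 | 9 | 4
21 | 3 | 8
21 | 5 | 8
21 | 9 | 8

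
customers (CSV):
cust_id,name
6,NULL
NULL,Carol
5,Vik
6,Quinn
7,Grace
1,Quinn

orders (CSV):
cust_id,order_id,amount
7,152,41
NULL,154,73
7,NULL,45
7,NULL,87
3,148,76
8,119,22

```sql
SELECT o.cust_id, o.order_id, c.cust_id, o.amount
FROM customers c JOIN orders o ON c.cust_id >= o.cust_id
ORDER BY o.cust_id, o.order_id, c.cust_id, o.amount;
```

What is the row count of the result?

7

INNER JOIN keeps only pairs where the ON condition holds.
Matching on c.cust_id >= o.cust_id. A NULL in a compared column never satisfies the condition.
- c row (cust_id=6): matches 1 o row(s) → 1 output row(s).
- c row (cust_id=NULL): no match → dropped.
- c row (cust_id=5): matches 1 o row(s) → 1 output row(s).
- c row (cust_id=6): matches 1 o row(s) → 1 output row(s).
- c row (cust_id=7): matches 4 o row(s) → 4 output row(s).
- c row (cust_id=1): no match → dropped.
Total: 7 rows.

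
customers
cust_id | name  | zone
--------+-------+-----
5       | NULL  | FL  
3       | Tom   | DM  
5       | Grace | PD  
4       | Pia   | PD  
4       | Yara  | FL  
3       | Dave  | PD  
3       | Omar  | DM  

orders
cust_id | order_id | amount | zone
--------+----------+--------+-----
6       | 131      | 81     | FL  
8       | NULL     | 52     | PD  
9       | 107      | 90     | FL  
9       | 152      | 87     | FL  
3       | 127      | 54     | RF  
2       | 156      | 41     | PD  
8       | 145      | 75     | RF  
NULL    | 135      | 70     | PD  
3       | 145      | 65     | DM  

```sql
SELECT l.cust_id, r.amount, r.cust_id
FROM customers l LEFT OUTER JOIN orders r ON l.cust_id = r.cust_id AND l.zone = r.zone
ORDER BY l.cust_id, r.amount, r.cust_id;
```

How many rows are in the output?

7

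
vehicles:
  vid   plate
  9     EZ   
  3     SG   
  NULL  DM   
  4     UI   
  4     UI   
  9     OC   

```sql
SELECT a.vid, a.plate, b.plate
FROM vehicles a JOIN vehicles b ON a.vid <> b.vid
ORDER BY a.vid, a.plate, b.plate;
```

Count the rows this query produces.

INNER JOIN keeps only pairs where the ON condition holds.
Matching on a.vid <> b.vid. A NULL in a compared column never satisfies the condition.
Matched pairs: 16.
Total: 16 rows.

16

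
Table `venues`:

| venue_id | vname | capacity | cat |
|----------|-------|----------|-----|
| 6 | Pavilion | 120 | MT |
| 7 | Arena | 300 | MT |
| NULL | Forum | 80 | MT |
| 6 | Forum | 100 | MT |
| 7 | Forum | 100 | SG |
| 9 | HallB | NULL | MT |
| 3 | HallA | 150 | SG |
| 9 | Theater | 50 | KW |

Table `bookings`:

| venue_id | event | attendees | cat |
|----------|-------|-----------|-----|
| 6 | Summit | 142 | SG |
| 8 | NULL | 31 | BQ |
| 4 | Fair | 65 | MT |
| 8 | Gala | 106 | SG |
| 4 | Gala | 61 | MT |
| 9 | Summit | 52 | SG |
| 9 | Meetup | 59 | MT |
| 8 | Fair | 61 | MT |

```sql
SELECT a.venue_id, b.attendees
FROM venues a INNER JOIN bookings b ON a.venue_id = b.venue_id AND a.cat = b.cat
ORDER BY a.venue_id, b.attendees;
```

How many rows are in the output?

INNER JOIN keeps only pairs where the ON condition holds.
Matching on a.venue_id = b.venue_id AND a.cat = b.cat. A NULL in a compared column never satisfies the condition.
- a (venue_id=6, cat=MT) has no partner → excluded.
- a (venue_id=7, cat=MT) has no partner → excluded.
- a (venue_id=NULL, cat=MT) has no partner → excluded.
- a (venue_id=6, cat=MT) has no partner → excluded.
- a (venue_id=7, cat=SG) has no partner → excluded.
- a (venue_id=9, cat=MT) pairs with 1 row(s) of b.
- a (venue_id=3, cat=SG) has no partner → excluded.
- a (venue_id=9, cat=KW) has no partner → excluded.
Total: 1 rows.

1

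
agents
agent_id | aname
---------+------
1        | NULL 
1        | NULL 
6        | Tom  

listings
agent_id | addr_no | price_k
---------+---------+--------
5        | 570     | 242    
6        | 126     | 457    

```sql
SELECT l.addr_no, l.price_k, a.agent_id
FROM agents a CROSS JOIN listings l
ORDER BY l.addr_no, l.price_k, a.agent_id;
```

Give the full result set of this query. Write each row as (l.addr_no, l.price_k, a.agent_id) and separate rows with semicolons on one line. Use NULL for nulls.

CROSS JOIN pairs every row of `agents` with every row of `listings`: 3 × 2 = 6 rows.
After projecting and ordering:
l.addr_no | l.price_k | a.agent_id
126 | 457 | 1
126 | 457 | 1
126 | 457 | 6
570 | 242 | 1
570 | 242 | 1
570 | 242 | 6

(126, 457, 1); (126, 457, 1); (126, 457, 6); (570, 242, 1); (570, 242, 1); (570, 242, 6)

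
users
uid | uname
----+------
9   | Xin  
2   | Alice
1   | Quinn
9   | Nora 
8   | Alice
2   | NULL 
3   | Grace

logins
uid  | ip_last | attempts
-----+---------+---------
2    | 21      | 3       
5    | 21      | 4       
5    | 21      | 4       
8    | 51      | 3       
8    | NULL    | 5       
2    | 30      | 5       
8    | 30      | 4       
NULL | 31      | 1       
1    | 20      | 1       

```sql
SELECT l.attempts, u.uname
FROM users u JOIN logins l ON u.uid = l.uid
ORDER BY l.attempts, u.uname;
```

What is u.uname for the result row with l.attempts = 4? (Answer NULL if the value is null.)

Alice

INNER JOIN keeps only pairs where the ON condition holds.
Matching on u.uid = l.uid. A NULL in a compared column never satisfies the condition.
- u (uid=9) has no partner → excluded.
- u (uid=2) pairs with 2 row(s) of l.
- u (uid=1) pairs with 1 row(s) of l.
- u (uid=9) has no partner → excluded.
- u (uid=8) pairs with 3 row(s) of l.
- u (uid=2) pairs with 2 row(s) of l.
- u (uid=3) has no partner → excluded.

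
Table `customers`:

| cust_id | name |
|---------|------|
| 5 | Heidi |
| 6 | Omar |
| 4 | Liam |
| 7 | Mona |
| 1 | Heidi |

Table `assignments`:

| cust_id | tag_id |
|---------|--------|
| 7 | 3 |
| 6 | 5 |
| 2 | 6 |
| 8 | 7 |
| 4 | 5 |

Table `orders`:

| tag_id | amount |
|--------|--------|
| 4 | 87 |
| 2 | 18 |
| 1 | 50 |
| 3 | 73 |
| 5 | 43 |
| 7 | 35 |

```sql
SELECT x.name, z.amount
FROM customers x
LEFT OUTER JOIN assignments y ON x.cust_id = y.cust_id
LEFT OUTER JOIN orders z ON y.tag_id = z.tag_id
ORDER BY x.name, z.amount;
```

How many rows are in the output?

Joins associate left-to-right: customers LEFT JOIN assignments on cust_id gives 5 intermediate row(s).
Then LEFT JOIN `orders z` on tag_id: each of those 5 rows is kept; rows whose y.tag_id has no match in z get NULL for z's columns.
Result: 5 row(s).

5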